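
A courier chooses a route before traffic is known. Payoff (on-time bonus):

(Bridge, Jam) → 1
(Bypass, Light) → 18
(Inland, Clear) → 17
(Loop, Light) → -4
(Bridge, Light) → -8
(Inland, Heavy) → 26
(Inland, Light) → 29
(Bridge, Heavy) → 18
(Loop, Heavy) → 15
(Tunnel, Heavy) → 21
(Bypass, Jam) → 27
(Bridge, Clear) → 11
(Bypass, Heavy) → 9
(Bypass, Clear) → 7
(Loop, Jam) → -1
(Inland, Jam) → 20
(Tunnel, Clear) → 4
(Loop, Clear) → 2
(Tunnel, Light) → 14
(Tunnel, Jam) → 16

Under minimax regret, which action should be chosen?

Column bests: Clear=17, Light=29, Heavy=26, Jam=27.
Inland regrets: 0, 0, 0, 7 → max 7
Bypass regrets: 10, 11, 17, 0 → max 17
Tunnel regrets: 13, 15, 5, 11 → max 15
Bridge regrets: 6, 37, 8, 26 → max 37
Loop regrets: 15, 33, 11, 28 → max 33
Smallest max regret = 7 → Inland.

Inland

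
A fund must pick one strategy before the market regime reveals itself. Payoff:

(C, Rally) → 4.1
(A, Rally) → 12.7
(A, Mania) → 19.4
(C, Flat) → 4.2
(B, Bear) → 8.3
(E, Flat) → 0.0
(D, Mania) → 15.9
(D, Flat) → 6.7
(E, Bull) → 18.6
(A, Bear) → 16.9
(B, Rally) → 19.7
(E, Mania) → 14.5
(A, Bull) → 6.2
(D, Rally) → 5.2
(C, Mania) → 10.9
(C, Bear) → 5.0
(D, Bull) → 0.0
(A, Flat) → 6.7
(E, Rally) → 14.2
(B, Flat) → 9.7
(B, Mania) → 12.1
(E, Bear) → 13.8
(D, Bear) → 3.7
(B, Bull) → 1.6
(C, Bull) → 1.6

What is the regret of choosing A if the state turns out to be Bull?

Best payoff under Bull is 18.6.
Regret = 18.6 − 6.2 = 12.4.

12.4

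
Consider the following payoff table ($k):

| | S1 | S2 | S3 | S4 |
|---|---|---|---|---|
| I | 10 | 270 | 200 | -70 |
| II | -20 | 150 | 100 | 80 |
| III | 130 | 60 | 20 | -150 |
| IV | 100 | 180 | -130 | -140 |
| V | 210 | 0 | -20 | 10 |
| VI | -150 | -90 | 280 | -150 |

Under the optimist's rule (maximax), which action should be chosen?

Row maxima: I=270, II=150, III=130, IV=180, V=210, VI=280
Best best-case = 280 → VI.

VI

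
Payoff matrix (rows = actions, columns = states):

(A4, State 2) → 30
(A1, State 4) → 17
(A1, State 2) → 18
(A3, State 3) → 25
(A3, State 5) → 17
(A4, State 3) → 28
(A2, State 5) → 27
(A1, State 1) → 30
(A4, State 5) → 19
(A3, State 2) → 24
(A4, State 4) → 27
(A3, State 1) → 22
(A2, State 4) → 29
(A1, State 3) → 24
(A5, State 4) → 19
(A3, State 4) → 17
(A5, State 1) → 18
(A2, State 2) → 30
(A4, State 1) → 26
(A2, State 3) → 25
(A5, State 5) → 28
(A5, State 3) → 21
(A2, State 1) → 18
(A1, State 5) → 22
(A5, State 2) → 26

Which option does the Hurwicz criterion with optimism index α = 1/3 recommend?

A1: 1/3·30 + 2/3·17 = 64/3
A2: 1/3·30 + 2/3·18 = 22
A3: 1/3·25 + 2/3·17 = 59/3
A4: 1/3·30 + 2/3·19 = 68/3
A5: 1/3·28 + 2/3·18 = 64/3
Highest Hurwicz score = 68/3 → A4.

A4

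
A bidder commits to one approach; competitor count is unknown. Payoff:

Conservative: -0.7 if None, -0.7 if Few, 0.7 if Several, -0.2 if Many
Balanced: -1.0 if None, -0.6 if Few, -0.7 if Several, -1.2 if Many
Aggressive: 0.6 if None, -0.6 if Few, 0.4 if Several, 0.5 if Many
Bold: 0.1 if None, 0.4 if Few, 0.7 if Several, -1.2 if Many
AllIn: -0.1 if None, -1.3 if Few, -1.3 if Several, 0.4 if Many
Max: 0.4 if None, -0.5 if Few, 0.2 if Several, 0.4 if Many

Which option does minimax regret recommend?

Column bests: None=0.6, Few=0.4, Several=0.7, Many=0.5.
Conservative regrets: 1.3, 1.1, 0.0, 0.7 → max 1.3
Balanced regrets: 1.6, 1.0, 1.4, 1.7 → max 1.7
Aggressive regrets: 0.0, 1.0, 0.3, 0.0 → max 1.0
Bold regrets: 0.5, 0.0, 0.0, 1.7 → max 1.7
AllIn regrets: 0.7, 1.7, 2.0, 0.1 → max 2.0
Max regrets: 0.2, 0.9, 0.5, 0.1 → max 0.9
Smallest max regret = 0.9 → Max.

Max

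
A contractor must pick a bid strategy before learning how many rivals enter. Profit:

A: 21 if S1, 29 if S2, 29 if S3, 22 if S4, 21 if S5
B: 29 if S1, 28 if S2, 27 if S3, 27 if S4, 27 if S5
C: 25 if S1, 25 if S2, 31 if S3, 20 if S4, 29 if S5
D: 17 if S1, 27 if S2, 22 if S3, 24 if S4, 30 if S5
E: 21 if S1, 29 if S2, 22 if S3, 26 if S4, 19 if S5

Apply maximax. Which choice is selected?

Row maxima: A=29, B=29, C=31, D=30, E=29
Best best-case = 31 → C.

C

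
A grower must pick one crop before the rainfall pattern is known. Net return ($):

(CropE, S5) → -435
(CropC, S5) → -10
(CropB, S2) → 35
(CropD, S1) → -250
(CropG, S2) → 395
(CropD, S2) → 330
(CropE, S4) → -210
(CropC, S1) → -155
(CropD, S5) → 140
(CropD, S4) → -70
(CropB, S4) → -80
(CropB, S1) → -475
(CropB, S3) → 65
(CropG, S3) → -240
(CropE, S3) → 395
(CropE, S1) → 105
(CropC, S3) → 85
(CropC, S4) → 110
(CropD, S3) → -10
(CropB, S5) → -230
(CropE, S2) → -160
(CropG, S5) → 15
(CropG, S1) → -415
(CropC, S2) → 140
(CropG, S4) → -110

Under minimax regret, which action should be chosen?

CropC

Column bests: S1=105, S2=395, S3=395, S4=110, S5=140.
CropC regrets: 260, 255, 310, 0, 150 → max 310
CropG regrets: 520, 0, 635, 220, 125 → max 635
CropE regrets: 0, 555, 0, 320, 575 → max 575
CropB regrets: 580, 360, 330, 190, 370 → max 580
CropD regrets: 355, 65, 405, 180, 0 → max 405
Smallest max regret = 310 → CropC.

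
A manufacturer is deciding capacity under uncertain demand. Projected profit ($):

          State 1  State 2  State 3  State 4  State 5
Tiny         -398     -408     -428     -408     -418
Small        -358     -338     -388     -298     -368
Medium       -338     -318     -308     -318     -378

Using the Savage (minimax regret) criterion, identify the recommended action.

Column bests: State 1=-338, State 2=-318, State 3=-308, State 4=-298, State 5=-368.
Tiny regrets: 60, 90, 120, 110, 50 → max 120
Small regrets: 20, 20, 80, 0, 0 → max 80
Medium regrets: 0, 0, 0, 20, 10 → max 20
Smallest max regret = 20 → Medium.

Medium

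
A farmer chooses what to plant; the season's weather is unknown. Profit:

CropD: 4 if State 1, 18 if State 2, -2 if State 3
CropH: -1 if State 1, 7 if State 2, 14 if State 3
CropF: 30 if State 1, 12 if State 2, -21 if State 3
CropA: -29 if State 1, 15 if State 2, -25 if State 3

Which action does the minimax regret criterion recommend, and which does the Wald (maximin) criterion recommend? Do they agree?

minimax regret → CropD; maximin → CropH (disagree)

Column bests: State 1=30, State 2=18, State 3=14.
CropD regrets: 26, 0, 16 → max 26
CropH regrets: 31, 11, 0 → max 31
CropF regrets: 0, 6, 35 → max 35
CropA regrets: 59, 3, 39 → max 59
Smallest max regret = 26 → CropD.
Row minima: CropD=-2, CropH=-1, CropF=-21, CropA=-29
Best worst-case = -1 → CropH.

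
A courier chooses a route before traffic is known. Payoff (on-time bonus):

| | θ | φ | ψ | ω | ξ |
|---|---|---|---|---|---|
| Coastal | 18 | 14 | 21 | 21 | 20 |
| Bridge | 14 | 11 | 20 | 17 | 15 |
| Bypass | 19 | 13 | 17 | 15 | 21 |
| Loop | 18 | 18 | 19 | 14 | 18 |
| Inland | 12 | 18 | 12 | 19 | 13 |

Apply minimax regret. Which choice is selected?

Coastal

Column bests: θ=19, φ=18, ψ=21, ω=21, ξ=21.
Coastal regrets: 1, 4, 0, 0, 1 → max 4
Bridge regrets: 5, 7, 1, 4, 6 → max 7
Bypass regrets: 0, 5, 4, 6, 0 → max 6
Loop regrets: 1, 0, 2, 7, 3 → max 7
Inland regrets: 7, 0, 9, 2, 8 → max 9
Smallest max regret = 4 → Coastal.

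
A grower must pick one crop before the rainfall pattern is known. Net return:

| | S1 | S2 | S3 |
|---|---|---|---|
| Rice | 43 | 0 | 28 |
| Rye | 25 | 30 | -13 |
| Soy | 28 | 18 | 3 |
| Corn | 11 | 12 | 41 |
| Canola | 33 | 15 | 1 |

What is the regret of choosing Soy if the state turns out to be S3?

38

Best payoff under S3 is 41.
Regret = 41 − 3 = 38.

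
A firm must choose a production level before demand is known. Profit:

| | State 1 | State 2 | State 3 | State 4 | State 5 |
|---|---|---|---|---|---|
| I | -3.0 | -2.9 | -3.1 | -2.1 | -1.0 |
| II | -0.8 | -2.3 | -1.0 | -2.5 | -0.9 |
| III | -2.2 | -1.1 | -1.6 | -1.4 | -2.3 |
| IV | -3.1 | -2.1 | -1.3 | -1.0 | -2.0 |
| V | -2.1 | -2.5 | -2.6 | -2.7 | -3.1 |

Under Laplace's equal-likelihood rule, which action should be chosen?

II

Row averages: I=-2.42, II=-1.5, III=-1.72, IV=-1.9, V=-2.6
Highest average = -1.5 → II.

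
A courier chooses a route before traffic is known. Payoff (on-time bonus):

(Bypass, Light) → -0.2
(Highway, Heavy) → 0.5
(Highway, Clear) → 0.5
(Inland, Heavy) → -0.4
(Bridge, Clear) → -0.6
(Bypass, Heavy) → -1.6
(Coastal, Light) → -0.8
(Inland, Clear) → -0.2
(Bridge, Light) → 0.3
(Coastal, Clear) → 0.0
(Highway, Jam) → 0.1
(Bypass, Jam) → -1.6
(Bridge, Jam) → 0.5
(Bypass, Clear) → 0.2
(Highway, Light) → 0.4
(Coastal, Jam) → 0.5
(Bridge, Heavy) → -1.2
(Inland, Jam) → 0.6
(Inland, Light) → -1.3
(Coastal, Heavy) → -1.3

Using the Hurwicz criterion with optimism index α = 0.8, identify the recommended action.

Highway

Bridge: 0.8·0.5 + 0.2·(-1.2) = 0.16
Highway: 0.8·0.5 + 0.2·0.1 = 0.42
Bypass: 0.8·0.2 + 0.2·(-1.6) = -0.16
Coastal: 0.8·0.5 + 0.2·(-1.3) = 0.14
Inland: 0.8·0.6 + 0.2·(-1.3) = 0.22
Highest Hurwicz score = 0.42 → Highway.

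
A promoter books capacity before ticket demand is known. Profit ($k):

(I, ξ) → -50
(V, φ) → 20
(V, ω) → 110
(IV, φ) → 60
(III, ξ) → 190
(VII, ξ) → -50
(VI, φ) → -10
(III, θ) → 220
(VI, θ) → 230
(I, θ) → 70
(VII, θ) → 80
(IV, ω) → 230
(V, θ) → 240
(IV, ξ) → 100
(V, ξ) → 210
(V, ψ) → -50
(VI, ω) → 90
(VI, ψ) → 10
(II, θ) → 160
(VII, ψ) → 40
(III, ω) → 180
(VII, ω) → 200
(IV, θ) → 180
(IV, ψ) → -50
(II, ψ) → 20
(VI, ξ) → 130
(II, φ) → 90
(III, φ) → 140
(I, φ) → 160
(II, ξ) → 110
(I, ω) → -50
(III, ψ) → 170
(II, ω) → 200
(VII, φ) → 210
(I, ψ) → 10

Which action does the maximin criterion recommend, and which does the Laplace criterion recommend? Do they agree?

Row minima: I=-50, II=20, III=140, IV=-50, V=-50, VI=-10, VII=-50
Best worst-case = 140 → III.
Row averages: I=28, II=116, III=180, IV=104, V=106, VI=90, VII=96
Highest average = 180 → III.

maximin → III; laplace → III (agree)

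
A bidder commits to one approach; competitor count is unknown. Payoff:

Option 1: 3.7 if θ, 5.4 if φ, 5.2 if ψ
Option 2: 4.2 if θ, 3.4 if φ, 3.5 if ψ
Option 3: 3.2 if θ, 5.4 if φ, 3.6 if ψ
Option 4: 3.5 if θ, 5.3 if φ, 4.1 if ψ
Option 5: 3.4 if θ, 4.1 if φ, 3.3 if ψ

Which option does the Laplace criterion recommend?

Option 1

Row averages: Option 1=143/30, Option 2=3.7, Option 3=61/15, Option 4=4.3, Option 5=3.6
Highest average = 143/30 → Option 1.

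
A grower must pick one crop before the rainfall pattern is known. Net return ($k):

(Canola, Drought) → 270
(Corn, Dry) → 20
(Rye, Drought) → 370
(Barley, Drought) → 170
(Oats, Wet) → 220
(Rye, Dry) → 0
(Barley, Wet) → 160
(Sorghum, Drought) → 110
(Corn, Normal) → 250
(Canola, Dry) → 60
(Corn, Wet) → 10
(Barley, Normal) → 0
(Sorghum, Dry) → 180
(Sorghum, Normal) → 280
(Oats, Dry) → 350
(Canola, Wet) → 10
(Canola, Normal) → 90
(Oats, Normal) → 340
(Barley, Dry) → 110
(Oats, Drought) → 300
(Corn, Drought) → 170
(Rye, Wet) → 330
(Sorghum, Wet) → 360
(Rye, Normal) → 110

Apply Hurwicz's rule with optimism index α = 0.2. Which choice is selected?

Sorghum: 0.2·360 + 0.8·110 = 160
Rye: 0.2·370 + 0.8·0 = 74
Barley: 0.2·170 + 0.8·0 = 34
Oats: 0.2·350 + 0.8·220 = 246
Canola: 0.2·270 + 0.8·10 = 62
Corn: 0.2·250 + 0.8·10 = 58
Highest Hurwicz score = 246 → Oats.

Oats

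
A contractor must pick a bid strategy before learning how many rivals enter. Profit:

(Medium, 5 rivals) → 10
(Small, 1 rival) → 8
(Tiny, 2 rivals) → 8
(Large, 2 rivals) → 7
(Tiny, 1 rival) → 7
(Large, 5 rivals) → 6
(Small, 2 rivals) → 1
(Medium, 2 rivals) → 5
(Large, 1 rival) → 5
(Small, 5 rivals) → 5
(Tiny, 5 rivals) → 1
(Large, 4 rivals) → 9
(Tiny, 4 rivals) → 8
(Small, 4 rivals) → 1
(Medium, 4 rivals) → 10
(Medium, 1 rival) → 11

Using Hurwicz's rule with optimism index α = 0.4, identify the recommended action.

Medium

Tiny: 0.4·8 + 0.6·1 = 3.8
Small: 0.4·8 + 0.6·1 = 3.8
Medium: 0.4·11 + 0.6·5 = 7.4
Large: 0.4·9 + 0.6·5 = 6.6
Highest Hurwicz score = 7.4 → Medium.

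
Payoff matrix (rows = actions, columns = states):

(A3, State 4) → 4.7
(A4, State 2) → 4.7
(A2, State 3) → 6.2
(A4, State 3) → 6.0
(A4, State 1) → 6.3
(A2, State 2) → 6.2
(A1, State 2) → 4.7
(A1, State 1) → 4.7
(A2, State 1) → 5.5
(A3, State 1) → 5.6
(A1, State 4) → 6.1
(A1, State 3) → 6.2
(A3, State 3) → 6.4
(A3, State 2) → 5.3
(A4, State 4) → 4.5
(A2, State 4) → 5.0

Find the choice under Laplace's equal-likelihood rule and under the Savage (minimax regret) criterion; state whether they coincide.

Row averages: A1=5.425, A2=5.725, A3=5.5, A4=5.375
Highest average = 5.725 → A2.
Column bests: State 1=6.3, State 2=6.2, State 3=6.4, State 4=6.1.
A1 regrets: 1.6, 1.5, 0.2, 0.0 → max 1.6
A2 regrets: 0.8, 0.0, 0.2, 1.1 → max 1.1
A3 regrets: 0.7, 0.9, 0.0, 1.4 → max 1.4
A4 regrets: 0.0, 1.5, 0.4, 1.6 → max 1.6
Smallest max regret = 1.1 → A2.

laplace → A2; minimax regret → A2 (agree)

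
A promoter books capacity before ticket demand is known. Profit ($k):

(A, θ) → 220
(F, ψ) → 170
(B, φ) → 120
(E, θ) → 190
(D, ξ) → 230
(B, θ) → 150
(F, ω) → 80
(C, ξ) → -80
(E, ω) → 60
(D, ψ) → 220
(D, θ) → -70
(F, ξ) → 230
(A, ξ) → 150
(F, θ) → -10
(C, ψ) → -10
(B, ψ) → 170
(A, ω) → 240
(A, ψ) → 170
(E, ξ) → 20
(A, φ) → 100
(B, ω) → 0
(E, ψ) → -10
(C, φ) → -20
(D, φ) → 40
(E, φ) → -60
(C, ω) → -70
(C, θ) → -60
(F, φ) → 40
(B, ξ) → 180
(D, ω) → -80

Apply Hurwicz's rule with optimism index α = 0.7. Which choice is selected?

A: 0.7·240 + 0.3·100 = 198
B: 0.7·180 + 0.3·0 = 126
C: 0.7·(-10) + 0.3·(-80) = -31
D: 0.7·230 + 0.3·(-80) = 137
E: 0.7·190 + 0.3·(-60) = 115
F: 0.7·230 + 0.3·(-10) = 158
Highest Hurwicz score = 198 → A.

A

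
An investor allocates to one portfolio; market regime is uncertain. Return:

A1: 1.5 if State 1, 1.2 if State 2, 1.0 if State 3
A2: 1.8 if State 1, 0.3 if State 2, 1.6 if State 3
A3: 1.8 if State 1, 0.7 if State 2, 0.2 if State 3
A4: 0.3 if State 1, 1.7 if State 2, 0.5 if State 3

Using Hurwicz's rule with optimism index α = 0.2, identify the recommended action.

A1: 0.2·1.5 + 0.8·1.0 = 1.1
A2: 0.2·1.8 + 0.8·0.3 = 0.6
A3: 0.2·1.8 + 0.8·0.2 = 0.52
A4: 0.2·1.7 + 0.8·0.3 = 0.58
Highest Hurwicz score = 1.1 → A1.

A1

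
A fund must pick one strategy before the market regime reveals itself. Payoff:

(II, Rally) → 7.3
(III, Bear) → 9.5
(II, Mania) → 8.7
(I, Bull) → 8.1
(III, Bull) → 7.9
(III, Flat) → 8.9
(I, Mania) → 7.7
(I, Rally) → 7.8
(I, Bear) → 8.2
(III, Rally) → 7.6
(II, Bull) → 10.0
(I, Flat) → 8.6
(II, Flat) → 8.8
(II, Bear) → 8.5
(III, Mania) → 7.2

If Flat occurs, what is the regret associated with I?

0.3

Best payoff under Flat is 8.9.
Regret = 8.9 − 8.6 = 0.3.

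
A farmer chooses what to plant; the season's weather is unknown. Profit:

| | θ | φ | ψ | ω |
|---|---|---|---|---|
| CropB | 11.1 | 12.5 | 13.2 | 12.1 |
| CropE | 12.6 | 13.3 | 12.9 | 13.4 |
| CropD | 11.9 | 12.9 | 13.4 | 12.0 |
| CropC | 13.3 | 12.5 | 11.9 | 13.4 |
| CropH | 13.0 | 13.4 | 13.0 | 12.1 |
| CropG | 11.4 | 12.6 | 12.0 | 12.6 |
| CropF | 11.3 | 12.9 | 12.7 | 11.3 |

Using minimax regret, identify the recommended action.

Column bests: θ=13.3, φ=13.4, ψ=13.4, ω=13.4.
CropB regrets: 2.2, 0.9, 0.2, 1.3 → max 2.2
CropE regrets: 0.7, 0.1, 0.5, 0.0 → max 0.7
CropD regrets: 1.4, 0.5, 0.0, 1.4 → max 1.4
CropC regrets: 0.0, 0.9, 1.5, 0.0 → max 1.5
CropH regrets: 0.3, 0.0, 0.4, 1.3 → max 1.3
CropG regrets: 1.9, 0.8, 1.4, 0.8 → max 1.9
CropF regrets: 2.0, 0.5, 0.7, 2.1 → max 2.1
Smallest max regret = 0.7 → CropE.

CropE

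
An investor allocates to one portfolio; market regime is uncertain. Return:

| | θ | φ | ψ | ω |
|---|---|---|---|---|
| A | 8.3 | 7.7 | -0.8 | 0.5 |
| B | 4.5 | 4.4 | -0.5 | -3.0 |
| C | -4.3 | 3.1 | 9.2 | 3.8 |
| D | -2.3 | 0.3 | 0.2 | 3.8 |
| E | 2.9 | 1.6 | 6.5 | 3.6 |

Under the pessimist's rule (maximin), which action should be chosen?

E

Row minima: A=-0.8, B=-3.0, C=-4.3, D=-2.3, E=1.6
Best worst-case = 1.6 → E.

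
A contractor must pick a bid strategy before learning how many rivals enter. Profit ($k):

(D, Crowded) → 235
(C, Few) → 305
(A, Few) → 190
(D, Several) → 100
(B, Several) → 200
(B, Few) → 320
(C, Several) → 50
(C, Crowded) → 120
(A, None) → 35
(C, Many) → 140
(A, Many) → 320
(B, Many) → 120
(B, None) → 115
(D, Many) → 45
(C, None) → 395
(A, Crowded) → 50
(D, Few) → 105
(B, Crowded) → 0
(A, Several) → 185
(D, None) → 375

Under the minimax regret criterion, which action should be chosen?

Column bests: None=395, Few=320, Several=200, Many=320, Crowded=235.
A regrets: 360, 130, 15, 0, 185 → max 360
B regrets: 280, 0, 0, 200, 235 → max 280
C regrets: 0, 15, 150, 180, 115 → max 180
D regrets: 20, 215, 100, 275, 0 → max 275
Smallest max regret = 180 → C.

C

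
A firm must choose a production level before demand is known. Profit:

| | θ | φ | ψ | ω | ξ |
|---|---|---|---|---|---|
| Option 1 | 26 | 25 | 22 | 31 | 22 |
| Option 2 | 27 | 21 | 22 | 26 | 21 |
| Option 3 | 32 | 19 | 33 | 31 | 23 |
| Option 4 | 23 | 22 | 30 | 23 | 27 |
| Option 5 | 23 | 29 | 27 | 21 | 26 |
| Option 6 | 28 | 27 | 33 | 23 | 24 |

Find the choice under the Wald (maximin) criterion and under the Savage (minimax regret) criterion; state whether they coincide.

Row minima: Option 1=22, Option 2=21, Option 3=19, Option 4=22, Option 5=21, Option 6=23
Best worst-case = 23 → Option 6.
Column bests: θ=32, φ=29, ψ=33, ω=31, ξ=27.
Option 1 regrets: 6, 4, 11, 0, 5 → max 11
Option 2 regrets: 5, 8, 11, 5, 6 → max 11
Option 3 regrets: 0, 10, 0, 0, 4 → max 10
Option 4 regrets: 9, 7, 3, 8, 0 → max 9
Option 5 regrets: 9, 0, 6, 10, 1 → max 10
Option 6 regrets: 4, 2, 0, 8, 3 → max 8
Smallest max regret = 8 → Option 6.

maximin → Option 6; minimax regret → Option 6 (agree)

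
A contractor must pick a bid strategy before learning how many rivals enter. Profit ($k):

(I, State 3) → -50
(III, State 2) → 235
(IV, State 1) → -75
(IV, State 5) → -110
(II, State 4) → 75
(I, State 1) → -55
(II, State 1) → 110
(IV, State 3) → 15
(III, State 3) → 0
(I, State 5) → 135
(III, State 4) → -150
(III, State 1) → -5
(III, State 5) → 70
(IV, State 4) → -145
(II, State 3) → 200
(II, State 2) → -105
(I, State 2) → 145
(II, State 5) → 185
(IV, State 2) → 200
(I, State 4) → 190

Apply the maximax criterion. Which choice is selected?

Row maxima: I=190, II=200, III=235, IV=200
Best best-case = 235 → III.

III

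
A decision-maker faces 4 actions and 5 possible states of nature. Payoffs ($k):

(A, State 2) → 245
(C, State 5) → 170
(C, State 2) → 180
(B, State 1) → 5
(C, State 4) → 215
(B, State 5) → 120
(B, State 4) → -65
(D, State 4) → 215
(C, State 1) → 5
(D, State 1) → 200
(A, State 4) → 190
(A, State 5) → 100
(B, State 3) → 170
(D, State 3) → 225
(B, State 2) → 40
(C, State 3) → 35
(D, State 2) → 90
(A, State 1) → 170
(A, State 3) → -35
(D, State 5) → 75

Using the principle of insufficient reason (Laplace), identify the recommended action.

D

Row averages: A=134, B=54, C=121, D=161
Highest average = 161 → D.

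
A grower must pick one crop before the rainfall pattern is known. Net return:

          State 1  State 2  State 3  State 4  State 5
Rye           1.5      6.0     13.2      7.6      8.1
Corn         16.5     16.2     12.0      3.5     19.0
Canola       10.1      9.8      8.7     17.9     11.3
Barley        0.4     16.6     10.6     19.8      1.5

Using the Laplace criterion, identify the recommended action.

Row averages: Rye=7.28, Corn=13.44, Canola=11.56, Barley=9.78
Highest average = 13.44 → Corn.

Corn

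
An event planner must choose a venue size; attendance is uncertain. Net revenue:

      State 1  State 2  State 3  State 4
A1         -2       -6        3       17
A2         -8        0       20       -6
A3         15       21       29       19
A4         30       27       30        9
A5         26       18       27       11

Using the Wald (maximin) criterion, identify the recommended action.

Row minima: A1=-6, A2=-8, A3=15, A4=9, A5=11
Best worst-case = 15 → A3.

A3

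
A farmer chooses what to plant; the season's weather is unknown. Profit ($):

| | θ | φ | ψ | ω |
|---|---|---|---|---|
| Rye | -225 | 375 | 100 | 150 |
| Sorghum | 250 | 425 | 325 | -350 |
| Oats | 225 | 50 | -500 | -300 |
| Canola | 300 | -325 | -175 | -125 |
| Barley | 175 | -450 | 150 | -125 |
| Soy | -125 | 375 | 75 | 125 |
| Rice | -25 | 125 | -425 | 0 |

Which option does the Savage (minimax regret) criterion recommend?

Soy

Column bests: θ=300, φ=425, ψ=325, ω=150.
Rye regrets: 525, 50, 225, 0 → max 525
Sorghum regrets: 50, 0, 0, 500 → max 500
Oats regrets: 75, 375, 825, 450 → max 825
Canola regrets: 0, 750, 500, 275 → max 750
Barley regrets: 125, 875, 175, 275 → max 875
Soy regrets: 425, 50, 250, 25 → max 425
Rice regrets: 325, 300, 750, 150 → max 750
Smallest max regret = 425 → Soy.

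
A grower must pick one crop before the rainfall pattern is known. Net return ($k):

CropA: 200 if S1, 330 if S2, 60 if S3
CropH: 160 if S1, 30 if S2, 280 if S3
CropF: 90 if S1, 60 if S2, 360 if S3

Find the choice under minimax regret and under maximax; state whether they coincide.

Column bests: S1=200, S2=330, S3=360.
CropA regrets: 0, 0, 300 → max 300
CropH regrets: 40, 300, 80 → max 300
CropF regrets: 110, 270, 0 → max 270
Smallest max regret = 270 → CropF.
Row maxima: CropA=330, CropH=280, CropF=360
Best best-case = 360 → CropF.

minimax regret → CropF; maximax → CropF (agree)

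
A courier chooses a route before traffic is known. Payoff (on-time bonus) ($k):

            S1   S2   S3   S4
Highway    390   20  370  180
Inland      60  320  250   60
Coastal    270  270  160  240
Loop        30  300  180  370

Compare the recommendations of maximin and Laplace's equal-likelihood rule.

Row minima: Highway=20, Inland=60, Coastal=160, Loop=30
Best worst-case = 160 → Coastal.
Row averages: Highway=240, Inland=172.5, Coastal=235, Loop=220
Highest average = 240 → Highway.

maximin → Coastal; laplace → Highway (disagree)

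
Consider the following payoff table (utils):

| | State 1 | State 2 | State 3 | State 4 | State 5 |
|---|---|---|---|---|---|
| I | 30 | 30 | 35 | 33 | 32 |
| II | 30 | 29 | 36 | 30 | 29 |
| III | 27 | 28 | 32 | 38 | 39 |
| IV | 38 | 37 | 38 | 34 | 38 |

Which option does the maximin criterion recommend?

IV

Row minima: I=30, II=29, III=27, IV=34
Best worst-case = 34 → IV.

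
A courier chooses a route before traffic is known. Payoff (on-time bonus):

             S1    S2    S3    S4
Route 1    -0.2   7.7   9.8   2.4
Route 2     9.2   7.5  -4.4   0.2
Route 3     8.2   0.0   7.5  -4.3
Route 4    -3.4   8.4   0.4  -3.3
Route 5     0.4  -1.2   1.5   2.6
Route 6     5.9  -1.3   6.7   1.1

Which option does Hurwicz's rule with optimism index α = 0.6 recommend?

Route 1: 0.6·9.8 + 0.4·(-0.2) = 5.8
Route 2: 0.6·9.2 + 0.4·(-4.4) = 3.76
Route 3: 0.6·8.2 + 0.4·(-4.3) = 3.2
Route 4: 0.6·8.4 + 0.4·(-3.4) = 3.68
Route 5: 0.6·2.6 + 0.4·(-1.2) = 1.08
Route 6: 0.6·6.7 + 0.4·(-1.3) = 3.5
Highest Hurwicz score = 5.8 → Route 1.

Route 1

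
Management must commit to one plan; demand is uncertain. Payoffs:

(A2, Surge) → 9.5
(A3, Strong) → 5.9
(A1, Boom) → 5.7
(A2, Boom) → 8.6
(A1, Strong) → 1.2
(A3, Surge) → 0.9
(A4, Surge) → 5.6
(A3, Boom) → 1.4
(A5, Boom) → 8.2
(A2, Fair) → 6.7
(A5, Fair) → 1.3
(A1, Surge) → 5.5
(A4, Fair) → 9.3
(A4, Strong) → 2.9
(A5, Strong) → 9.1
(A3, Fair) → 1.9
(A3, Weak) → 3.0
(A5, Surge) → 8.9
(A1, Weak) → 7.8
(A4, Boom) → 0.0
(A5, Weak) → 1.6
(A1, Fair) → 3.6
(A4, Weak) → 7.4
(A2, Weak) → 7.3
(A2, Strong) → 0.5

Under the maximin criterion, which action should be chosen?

A5

Row minima: A1=1.2, A2=0.5, A3=0.9, A4=0.0, A5=1.3
Best worst-case = 1.3 → A5.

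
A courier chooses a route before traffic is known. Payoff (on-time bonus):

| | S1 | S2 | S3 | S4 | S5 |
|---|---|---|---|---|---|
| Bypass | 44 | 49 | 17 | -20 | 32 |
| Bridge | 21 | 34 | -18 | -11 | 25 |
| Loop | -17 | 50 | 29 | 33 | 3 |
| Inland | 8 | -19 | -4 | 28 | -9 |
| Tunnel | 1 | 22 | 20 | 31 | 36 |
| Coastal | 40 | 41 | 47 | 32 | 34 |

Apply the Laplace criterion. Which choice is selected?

Row averages: Bypass=24.4, Bridge=10.2, Loop=19.6, Inland=0.8, Tunnel=22, Coastal=38.8
Highest average = 38.8 → Coastal.

Coastal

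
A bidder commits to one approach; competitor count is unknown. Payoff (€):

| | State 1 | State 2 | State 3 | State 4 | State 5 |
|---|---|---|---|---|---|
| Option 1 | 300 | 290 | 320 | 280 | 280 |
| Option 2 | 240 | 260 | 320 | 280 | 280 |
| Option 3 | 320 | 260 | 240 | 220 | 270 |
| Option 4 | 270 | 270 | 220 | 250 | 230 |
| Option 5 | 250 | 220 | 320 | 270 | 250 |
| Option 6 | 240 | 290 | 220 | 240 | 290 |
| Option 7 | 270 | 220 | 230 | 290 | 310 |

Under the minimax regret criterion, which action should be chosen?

Column bests: State 1=320, State 2=290, State 3=320, State 4=290, State 5=310.
Option 1 regrets: 20, 0, 0, 10, 30 → max 30
Option 2 regrets: 80, 30, 0, 10, 30 → max 80
Option 3 regrets: 0, 30, 80, 70, 40 → max 80
Option 4 regrets: 50, 20, 100, 40, 80 → max 100
Option 5 regrets: 70, 70, 0, 20, 60 → max 70
Option 6 regrets: 80, 0, 100, 50, 20 → max 100
Option 7 regrets: 50, 70, 90, 0, 0 → max 90
Smallest max regret = 30 → Option 1.

Option 1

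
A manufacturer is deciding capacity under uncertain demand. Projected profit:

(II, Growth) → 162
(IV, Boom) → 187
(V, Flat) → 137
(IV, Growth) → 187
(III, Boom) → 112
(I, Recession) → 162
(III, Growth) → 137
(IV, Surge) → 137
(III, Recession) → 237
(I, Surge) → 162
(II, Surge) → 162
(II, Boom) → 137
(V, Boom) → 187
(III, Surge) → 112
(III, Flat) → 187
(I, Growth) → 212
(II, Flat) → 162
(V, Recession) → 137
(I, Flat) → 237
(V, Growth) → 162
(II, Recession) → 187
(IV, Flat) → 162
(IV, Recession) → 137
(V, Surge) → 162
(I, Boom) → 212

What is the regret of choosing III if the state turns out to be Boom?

Best payoff under Boom is 212.
Regret = 212 − 112 = 100.

100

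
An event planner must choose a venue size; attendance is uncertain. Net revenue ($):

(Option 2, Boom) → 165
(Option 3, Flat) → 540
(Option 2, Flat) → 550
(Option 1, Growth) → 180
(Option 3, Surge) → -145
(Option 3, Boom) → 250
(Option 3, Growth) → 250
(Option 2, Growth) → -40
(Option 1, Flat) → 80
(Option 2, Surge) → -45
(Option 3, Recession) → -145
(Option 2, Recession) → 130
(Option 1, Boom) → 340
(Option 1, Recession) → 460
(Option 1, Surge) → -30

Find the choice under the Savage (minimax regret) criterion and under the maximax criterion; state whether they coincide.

Column bests: Recession=460, Flat=550, Growth=250, Boom=340, Surge=-30.
Option 1 regrets: 0, 470, 70, 0, 0 → max 470
Option 2 regrets: 330, 0, 290, 175, 15 → max 330
Option 3 regrets: 605, 10, 0, 90, 115 → max 605
Smallest max regret = 330 → Option 2.
Row maxima: Option 1=460, Option 2=550, Option 3=540
Best best-case = 550 → Option 2.

minimax regret → Option 2; maximax → Option 2 (agree)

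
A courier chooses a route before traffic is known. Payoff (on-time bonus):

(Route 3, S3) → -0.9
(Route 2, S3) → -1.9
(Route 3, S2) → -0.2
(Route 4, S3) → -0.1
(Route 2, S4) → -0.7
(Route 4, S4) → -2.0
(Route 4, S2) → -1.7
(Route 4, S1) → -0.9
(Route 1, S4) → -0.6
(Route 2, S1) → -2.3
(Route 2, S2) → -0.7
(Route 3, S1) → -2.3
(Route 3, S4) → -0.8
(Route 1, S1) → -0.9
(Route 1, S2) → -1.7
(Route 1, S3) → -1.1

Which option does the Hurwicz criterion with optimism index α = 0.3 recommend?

Route 1: 0.3·(-0.6) + 0.7·(-1.7) = -1.37
Route 2: 0.3·(-0.7) + 0.7·(-2.3) = -1.82
Route 3: 0.3·(-0.2) + 0.7·(-2.3) = -1.67
Route 4: 0.3·(-0.1) + 0.7·(-2.0) = -1.43
Highest Hurwicz score = -1.37 → Route 1.

Route 1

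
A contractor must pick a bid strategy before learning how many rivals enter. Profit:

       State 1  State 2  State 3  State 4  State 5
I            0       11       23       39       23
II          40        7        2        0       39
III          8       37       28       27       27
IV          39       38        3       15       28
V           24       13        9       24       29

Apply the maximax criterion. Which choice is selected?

II

Row maxima: I=39, II=40, III=37, IV=39, V=29
Best best-case = 40 → II.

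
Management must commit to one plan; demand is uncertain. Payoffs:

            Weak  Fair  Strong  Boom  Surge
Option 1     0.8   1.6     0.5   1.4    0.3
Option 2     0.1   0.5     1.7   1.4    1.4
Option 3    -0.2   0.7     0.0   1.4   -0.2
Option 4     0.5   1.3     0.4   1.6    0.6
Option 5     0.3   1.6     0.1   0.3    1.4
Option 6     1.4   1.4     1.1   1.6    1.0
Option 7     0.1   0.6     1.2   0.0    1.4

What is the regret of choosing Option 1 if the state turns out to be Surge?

1.1

Best payoff under Surge is 1.4.
Regret = 1.4 − 0.3 = 1.1.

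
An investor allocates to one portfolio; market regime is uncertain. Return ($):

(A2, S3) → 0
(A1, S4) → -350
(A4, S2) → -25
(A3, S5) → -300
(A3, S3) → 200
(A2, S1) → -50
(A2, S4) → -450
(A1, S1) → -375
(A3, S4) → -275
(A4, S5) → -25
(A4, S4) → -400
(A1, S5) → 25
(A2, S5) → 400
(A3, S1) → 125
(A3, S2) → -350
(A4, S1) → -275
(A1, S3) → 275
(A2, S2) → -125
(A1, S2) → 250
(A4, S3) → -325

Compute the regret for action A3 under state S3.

75

Best payoff under S3 is 275.
Regret = 275 − 200 = 75.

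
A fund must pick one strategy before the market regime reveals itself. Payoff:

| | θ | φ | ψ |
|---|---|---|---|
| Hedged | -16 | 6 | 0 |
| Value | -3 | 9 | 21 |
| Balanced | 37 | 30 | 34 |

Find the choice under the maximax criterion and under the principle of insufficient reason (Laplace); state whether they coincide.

Row maxima: Hedged=6, Value=21, Balanced=37
Best best-case = 37 → Balanced.
Row averages: Hedged=-10/3, Value=9, Balanced=101/3
Highest average = 101/3 → Balanced.

maximax → Balanced; laplace → Balanced (agree)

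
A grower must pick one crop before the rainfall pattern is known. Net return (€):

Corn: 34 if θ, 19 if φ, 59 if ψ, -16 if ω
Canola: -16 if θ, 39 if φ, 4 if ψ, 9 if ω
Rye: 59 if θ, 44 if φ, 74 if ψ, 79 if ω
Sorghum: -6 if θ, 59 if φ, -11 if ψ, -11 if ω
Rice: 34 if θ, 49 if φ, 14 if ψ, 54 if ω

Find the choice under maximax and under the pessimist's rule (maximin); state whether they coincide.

Row maxima: Corn=59, Canola=39, Rye=79, Sorghum=59, Rice=54
Best best-case = 79 → Rye.
Row minima: Corn=-16, Canola=-16, Rye=44, Sorghum=-11, Rice=14
Best worst-case = 44 → Rye.

maximax → Rye; maximin → Rye (agree)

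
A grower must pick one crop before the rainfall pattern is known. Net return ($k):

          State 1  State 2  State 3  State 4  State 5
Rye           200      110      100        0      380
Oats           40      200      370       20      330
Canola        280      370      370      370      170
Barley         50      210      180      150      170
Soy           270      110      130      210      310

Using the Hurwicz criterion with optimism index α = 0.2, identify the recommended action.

Rye: 0.2·380 + 0.8·0 = 76
Oats: 0.2·370 + 0.8·20 = 90
Canola: 0.2·370 + 0.8·170 = 210
Barley: 0.2·210 + 0.8·50 = 82
Soy: 0.2·310 + 0.8·110 = 150
Highest Hurwicz score = 210 → Canola.

Canola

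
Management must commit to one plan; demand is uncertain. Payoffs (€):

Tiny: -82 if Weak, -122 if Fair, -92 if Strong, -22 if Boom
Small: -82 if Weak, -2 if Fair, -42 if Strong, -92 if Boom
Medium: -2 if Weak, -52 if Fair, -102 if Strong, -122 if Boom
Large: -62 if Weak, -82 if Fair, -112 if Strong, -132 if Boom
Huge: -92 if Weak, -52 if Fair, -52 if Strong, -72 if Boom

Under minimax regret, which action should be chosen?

Small

Column bests: Weak=-2, Fair=-2, Strong=-42, Boom=-22.
Tiny regrets: 80, 120, 50, 0 → max 120
Small regrets: 80, 0, 0, 70 → max 80
Medium regrets: 0, 50, 60, 100 → max 100
Large regrets: 60, 80, 70, 110 → max 110
Huge regrets: 90, 50, 10, 50 → max 90
Smallest max regret = 80 → Small.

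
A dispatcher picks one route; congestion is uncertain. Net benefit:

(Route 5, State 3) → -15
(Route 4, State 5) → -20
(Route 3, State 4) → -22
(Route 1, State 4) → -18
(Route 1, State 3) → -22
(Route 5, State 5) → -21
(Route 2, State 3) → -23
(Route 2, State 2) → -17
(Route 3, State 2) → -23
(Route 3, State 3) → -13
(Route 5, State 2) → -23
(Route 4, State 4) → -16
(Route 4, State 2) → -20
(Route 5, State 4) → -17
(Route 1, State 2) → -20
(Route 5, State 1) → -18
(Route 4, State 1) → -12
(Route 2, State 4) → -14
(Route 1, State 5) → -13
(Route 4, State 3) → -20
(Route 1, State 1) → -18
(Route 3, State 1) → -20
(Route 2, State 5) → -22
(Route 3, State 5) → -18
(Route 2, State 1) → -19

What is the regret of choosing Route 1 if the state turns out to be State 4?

4

Best payoff under State 4 is -14.
Regret = -14 − (-18) = 4.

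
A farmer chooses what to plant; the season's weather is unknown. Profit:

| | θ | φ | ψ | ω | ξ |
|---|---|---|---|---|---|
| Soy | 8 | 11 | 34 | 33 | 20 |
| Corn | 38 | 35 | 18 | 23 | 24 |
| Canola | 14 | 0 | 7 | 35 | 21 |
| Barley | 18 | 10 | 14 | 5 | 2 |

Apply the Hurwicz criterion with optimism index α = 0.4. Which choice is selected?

Soy: 0.4·34 + 0.6·8 = 18.4
Corn: 0.4·38 + 0.6·18 = 26
Canola: 0.4·35 + 0.6·0 = 14
Barley: 0.4·18 + 0.6·2 = 8.4
Highest Hurwicz score = 26 → Corn.

Corn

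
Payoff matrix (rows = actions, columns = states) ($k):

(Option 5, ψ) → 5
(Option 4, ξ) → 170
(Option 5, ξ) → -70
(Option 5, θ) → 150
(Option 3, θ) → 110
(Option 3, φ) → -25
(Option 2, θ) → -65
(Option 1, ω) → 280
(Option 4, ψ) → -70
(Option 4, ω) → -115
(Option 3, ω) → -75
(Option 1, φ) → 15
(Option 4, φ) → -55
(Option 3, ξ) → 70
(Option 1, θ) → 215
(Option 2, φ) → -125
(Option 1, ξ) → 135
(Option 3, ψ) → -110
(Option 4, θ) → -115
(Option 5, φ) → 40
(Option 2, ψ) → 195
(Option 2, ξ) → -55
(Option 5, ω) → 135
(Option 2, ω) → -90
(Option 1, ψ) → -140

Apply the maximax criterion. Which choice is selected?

Option 1

Row maxima: Option 1=280, Option 2=195, Option 3=110, Option 4=170, Option 5=150
Best best-case = 280 → Option 1.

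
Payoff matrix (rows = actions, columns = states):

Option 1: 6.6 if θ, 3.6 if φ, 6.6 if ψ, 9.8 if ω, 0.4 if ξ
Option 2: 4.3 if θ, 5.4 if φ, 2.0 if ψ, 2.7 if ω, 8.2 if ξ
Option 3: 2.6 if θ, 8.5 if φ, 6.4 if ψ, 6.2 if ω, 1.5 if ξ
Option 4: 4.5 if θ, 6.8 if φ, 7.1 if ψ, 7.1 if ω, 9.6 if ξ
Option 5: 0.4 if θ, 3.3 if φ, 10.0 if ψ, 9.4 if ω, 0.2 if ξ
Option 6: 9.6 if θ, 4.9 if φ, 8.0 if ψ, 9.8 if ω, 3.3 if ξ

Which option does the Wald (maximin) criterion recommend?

Option 4

Row minima: Option 1=0.4, Option 2=2.0, Option 3=1.5, Option 4=4.5, Option 5=0.2, Option 6=3.3
Best worst-case = 4.5 → Option 4.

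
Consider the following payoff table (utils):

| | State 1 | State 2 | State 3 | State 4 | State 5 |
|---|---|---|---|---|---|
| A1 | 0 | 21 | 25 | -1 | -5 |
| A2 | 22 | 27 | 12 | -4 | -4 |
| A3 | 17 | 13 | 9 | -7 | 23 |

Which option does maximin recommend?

Row minima: A1=-5, A2=-4, A3=-7
Best worst-case = -4 → A2.

A2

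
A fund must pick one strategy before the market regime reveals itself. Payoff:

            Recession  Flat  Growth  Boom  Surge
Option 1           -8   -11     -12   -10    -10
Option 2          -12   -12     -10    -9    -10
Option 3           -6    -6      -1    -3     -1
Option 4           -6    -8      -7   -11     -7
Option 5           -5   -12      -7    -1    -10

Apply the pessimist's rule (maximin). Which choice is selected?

Option 3

Row minima: Option 1=-12, Option 2=-12, Option 3=-6, Option 4=-11, Option 5=-12
Best worst-case = -6 → Option 3.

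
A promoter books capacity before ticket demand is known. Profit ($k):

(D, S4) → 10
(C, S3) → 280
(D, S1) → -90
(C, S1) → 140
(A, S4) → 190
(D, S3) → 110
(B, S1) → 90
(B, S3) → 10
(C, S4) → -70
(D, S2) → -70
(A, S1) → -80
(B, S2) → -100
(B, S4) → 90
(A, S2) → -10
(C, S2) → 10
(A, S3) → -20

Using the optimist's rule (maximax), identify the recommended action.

Row maxima: A=190, B=90, C=280, D=110
Best best-case = 280 → C.

C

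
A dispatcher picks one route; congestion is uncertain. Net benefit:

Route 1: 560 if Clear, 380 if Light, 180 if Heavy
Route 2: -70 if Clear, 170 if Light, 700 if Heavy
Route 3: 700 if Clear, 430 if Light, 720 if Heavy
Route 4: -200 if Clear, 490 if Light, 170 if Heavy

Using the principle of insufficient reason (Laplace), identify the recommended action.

Route 3

Row averages: Route 1=1120/3, Route 2=800/3, Route 3=1850/3, Route 4=460/3
Highest average = 1850/3 → Route 3.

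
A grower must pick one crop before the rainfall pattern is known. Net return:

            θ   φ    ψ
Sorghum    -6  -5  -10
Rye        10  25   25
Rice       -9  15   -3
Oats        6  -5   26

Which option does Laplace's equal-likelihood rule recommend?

Row averages: Sorghum=-7, Rye=20, Rice=1, Oats=9
Highest average = 20 → Rye.

Rye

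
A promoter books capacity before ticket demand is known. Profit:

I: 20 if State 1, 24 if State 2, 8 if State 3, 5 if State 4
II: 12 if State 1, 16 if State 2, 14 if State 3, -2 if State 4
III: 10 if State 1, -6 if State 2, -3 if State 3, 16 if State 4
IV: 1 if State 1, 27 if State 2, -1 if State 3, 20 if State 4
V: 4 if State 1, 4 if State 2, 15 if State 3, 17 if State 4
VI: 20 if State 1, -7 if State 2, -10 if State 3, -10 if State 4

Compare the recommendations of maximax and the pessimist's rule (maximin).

Row maxima: I=24, II=16, III=16, IV=27, V=17, VI=20
Best best-case = 27 → IV.
Row minima: I=5, II=-2, III=-6, IV=-1, V=4, VI=-10
Best worst-case = 5 → I.

maximax → IV; maximin → I (disagree)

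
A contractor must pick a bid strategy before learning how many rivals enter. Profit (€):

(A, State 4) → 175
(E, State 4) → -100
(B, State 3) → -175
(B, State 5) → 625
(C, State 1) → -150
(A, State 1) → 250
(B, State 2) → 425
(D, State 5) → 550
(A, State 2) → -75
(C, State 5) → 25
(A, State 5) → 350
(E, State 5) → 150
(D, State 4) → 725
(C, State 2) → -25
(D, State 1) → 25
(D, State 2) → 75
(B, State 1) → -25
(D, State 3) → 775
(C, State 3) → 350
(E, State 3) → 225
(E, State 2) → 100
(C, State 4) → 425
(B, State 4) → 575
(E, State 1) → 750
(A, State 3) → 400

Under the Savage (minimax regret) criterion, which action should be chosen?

Column bests: State 1=750, State 2=425, State 3=775, State 4=725, State 5=625.
A regrets: 500, 500, 375, 550, 275 → max 550
B regrets: 775, 0, 950, 150, 0 → max 950
C regrets: 900, 450, 425, 300, 600 → max 900
D regrets: 725, 350, 0, 0, 75 → max 725
E regrets: 0, 325, 550, 825, 475 → max 825
Smallest max regret = 550 → A.

A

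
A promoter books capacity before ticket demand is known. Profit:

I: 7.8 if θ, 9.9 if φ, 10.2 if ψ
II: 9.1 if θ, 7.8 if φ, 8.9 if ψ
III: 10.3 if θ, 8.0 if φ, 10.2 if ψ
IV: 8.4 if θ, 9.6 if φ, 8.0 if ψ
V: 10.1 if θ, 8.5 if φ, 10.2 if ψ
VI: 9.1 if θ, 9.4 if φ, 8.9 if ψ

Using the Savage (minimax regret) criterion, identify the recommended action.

Column bests: θ=10.3, φ=9.9, ψ=10.2.
I regrets: 2.5, 0.0, 0.0 → max 2.5
II regrets: 1.2, 2.1, 1.3 → max 2.1
III regrets: 0.0, 1.9, 0.0 → max 1.9
IV regrets: 1.9, 0.3, 2.2 → max 2.2
V regrets: 0.2, 1.4, 0.0 → max 1.4
VI regrets: 1.2, 0.5, 1.3 → max 1.3
Smallest max regret = 1.3 → VI.

VI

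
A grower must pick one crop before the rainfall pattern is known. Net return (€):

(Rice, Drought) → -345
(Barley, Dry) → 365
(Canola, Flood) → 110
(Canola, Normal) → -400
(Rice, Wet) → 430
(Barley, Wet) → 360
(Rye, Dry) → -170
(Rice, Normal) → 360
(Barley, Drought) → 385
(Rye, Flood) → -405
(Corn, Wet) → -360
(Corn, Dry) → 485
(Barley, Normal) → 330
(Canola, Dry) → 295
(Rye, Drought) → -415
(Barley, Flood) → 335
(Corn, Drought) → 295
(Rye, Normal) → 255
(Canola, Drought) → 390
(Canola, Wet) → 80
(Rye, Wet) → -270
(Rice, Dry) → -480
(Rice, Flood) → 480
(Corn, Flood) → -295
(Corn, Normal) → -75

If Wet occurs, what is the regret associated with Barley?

Best payoff under Wet is 430.
Regret = 430 − 360 = 70.

70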